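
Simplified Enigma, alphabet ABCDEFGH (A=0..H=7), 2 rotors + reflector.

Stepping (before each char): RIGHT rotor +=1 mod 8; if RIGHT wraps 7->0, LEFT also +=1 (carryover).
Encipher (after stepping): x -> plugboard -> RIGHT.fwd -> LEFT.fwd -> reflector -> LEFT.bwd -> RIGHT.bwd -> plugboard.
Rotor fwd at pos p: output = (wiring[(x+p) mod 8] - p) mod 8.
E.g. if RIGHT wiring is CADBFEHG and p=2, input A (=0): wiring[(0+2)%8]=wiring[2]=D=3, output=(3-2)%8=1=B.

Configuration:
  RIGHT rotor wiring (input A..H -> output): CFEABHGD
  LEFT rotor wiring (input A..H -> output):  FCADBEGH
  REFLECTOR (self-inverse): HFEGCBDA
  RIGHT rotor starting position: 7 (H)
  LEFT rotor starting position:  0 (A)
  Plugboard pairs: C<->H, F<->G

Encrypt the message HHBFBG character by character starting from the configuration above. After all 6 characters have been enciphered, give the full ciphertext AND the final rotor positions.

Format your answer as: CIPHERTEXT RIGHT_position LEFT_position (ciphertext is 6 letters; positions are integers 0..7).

Char 1 ('H'): step: R->0, L->1 (L advanced); H->plug->C->R->E->L->D->refl->G->L'->G->R'->G->plug->F
Char 2 ('H'): step: R->1, L=1; H->plug->C->R->H->L->E->refl->C->L'->C->R'->G->plug->F
Char 3 ('B'): step: R->2, L=1; B->plug->B->R->G->L->G->refl->D->L'->E->R'->E->plug->E
Char 4 ('F'): step: R->3, L=1; F->plug->G->R->C->L->C->refl->E->L'->H->R'->F->plug->G
Char 5 ('B'): step: R->4, L=1; B->plug->B->R->D->L->A->refl->H->L'->B->R'->F->plug->G
Char 6 ('G'): step: R->5, L=1; G->plug->F->R->H->L->E->refl->C->L'->C->R'->A->plug->A
Final: ciphertext=FFEGGA, RIGHT=5, LEFT=1

Answer: FFEGGA 5 1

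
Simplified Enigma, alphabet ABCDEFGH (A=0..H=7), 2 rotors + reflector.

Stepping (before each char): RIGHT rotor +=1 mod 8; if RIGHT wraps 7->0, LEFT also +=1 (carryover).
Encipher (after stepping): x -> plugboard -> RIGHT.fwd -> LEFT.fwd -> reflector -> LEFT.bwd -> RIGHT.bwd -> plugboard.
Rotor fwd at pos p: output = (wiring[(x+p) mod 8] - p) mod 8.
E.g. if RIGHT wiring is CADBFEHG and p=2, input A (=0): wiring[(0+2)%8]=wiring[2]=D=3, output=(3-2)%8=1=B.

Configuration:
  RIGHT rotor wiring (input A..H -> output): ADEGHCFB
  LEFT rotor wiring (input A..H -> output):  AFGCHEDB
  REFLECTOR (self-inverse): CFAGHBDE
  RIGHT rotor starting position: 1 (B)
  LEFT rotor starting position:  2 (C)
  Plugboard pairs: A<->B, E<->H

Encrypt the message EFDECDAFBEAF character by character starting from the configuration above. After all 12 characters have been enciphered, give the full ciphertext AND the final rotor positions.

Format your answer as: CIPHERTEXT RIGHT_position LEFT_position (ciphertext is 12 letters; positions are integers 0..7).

Answer: HGGCEFDECGBC 5 3

Derivation:
Char 1 ('E'): step: R->2, L=2; E->plug->H->R->B->L->A->refl->C->L'->D->R'->E->plug->H
Char 2 ('F'): step: R->3, L=2; F->plug->F->R->F->L->H->refl->E->L'->A->R'->G->plug->G
Char 3 ('D'): step: R->4, L=2; D->plug->D->R->F->L->H->refl->E->L'->A->R'->G->plug->G
Char 4 ('E'): step: R->5, L=2; E->plug->H->R->C->L->F->refl->B->L'->E->R'->C->plug->C
Char 5 ('C'): step: R->6, L=2; C->plug->C->R->C->L->F->refl->B->L'->E->R'->H->plug->E
Char 6 ('D'): step: R->7, L=2; D->plug->D->R->F->L->H->refl->E->L'->A->R'->F->plug->F
Char 7 ('A'): step: R->0, L->3 (L advanced); A->plug->B->R->D->L->A->refl->C->L'->G->R'->D->plug->D
Char 8 ('F'): step: R->1, L=3; F->plug->F->R->E->L->G->refl->D->L'->H->R'->H->plug->E
Char 9 ('B'): step: R->2, L=3; B->plug->A->R->C->L->B->refl->F->L'->F->R'->C->plug->C
Char 10 ('E'): step: R->3, L=3; E->plug->H->R->B->L->E->refl->H->L'->A->R'->G->plug->G
Char 11 ('A'): step: R->4, L=3; A->plug->B->R->G->L->C->refl->A->L'->D->R'->A->plug->B
Char 12 ('F'): step: R->5, L=3; F->plug->F->R->H->L->D->refl->G->L'->E->R'->C->plug->C
Final: ciphertext=HGGCEFDECGBC, RIGHT=5, LEFT=3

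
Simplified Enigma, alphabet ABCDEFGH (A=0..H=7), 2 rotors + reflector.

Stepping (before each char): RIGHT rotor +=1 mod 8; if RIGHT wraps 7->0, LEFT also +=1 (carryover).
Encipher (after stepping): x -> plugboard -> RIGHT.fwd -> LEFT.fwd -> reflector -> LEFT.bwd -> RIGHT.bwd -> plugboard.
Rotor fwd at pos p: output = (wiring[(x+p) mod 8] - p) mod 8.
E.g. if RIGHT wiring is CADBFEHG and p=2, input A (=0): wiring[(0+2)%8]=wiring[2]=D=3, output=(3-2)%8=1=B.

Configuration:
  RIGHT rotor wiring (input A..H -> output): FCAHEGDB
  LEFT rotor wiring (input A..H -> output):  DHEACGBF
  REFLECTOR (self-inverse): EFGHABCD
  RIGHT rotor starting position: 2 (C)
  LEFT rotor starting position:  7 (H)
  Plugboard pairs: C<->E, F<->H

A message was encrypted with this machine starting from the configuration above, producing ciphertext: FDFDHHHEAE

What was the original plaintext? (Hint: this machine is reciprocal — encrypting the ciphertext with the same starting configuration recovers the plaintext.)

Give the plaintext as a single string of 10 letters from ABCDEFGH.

Char 1 ('F'): step: R->3, L=7; F->plug->H->R->F->L->D->refl->H->L'->G->R'->E->plug->C
Char 2 ('D'): step: R->4, L=7; D->plug->D->R->F->L->D->refl->H->L'->G->R'->F->plug->H
Char 3 ('F'): step: R->5, L=7; F->plug->H->R->H->L->C->refl->G->L'->A->R'->D->plug->D
Char 4 ('D'): step: R->6, L=7; D->plug->D->R->E->L->B->refl->F->L'->D->R'->B->plug->B
Char 5 ('H'): step: R->7, L=7; H->plug->F->R->F->L->D->refl->H->L'->G->R'->B->plug->B
Char 6 ('H'): step: R->0, L->0 (L advanced); H->plug->F->R->G->L->B->refl->F->L'->H->R'->D->plug->D
Char 7 ('H'): step: R->1, L=0; H->plug->F->R->C->L->E->refl->A->L'->D->R'->D->plug->D
Char 8 ('E'): step: R->2, L=0; E->plug->C->R->C->L->E->refl->A->L'->D->R'->G->plug->G
Char 9 ('A'): step: R->3, L=0; A->plug->A->R->E->L->C->refl->G->L'->F->R'->H->plug->F
Char 10 ('E'): step: R->4, L=0; E->plug->C->R->H->L->F->refl->B->L'->G->R'->F->plug->H

Answer: CHDBBDDGFH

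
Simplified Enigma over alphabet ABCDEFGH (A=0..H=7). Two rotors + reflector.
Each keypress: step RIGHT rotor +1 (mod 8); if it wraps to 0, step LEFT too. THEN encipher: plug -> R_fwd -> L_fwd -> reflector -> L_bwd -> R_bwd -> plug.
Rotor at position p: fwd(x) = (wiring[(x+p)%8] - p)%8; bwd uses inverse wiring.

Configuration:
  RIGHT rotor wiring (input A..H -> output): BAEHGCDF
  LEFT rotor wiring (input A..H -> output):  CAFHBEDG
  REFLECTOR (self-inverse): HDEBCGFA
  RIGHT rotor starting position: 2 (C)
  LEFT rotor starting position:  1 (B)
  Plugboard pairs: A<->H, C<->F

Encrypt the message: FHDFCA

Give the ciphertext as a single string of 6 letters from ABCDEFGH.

Answer: HBCGAG

Derivation:
Char 1 ('F'): step: R->3, L=1; F->plug->C->R->H->L->B->refl->D->L'->E->R'->A->plug->H
Char 2 ('H'): step: R->4, L=1; H->plug->A->R->C->L->G->refl->F->L'->G->R'->B->plug->B
Char 3 ('D'): step: R->5, L=1; D->plug->D->R->E->L->D->refl->B->L'->H->R'->F->plug->C
Char 4 ('F'): step: R->6, L=1; F->plug->C->R->D->L->A->refl->H->L'->A->R'->G->plug->G
Char 5 ('C'): step: R->7, L=1; C->plug->F->R->H->L->B->refl->D->L'->E->R'->H->plug->A
Char 6 ('A'): step: R->0, L->2 (L advanced); A->plug->H->R->F->L->E->refl->C->L'->D->R'->G->plug->G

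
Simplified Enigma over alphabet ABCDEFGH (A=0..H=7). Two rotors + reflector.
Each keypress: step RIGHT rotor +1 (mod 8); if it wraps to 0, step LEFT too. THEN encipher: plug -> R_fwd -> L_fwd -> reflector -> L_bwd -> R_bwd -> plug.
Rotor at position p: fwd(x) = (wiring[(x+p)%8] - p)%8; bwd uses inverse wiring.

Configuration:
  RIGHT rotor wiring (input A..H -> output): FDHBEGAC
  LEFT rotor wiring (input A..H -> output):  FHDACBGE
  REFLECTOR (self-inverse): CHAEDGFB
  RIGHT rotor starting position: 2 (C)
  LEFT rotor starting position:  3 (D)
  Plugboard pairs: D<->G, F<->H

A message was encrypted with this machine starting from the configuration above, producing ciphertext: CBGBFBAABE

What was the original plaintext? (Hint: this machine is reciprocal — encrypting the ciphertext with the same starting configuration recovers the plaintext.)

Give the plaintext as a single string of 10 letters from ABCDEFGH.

Answer: AAHECFGBDA

Derivation:
Char 1 ('C'): step: R->3, L=3; C->plug->C->R->D->L->D->refl->E->L'->G->R'->A->plug->A
Char 2 ('B'): step: R->4, L=3; B->plug->B->R->C->L->G->refl->F->L'->A->R'->A->plug->A
Char 3 ('G'): step: R->5, L=3; G->plug->D->R->A->L->F->refl->G->L'->C->R'->F->plug->H
Char 4 ('B'): step: R->6, L=3; B->plug->B->R->E->L->B->refl->H->L'->B->R'->E->plug->E
Char 5 ('F'): step: R->7, L=3; F->plug->H->R->B->L->H->refl->B->L'->E->R'->C->plug->C
Char 6 ('B'): step: R->0, L->4 (L advanced); B->plug->B->R->D->L->A->refl->C->L'->C->R'->H->plug->F
Char 7 ('A'): step: R->1, L=4; A->plug->A->R->C->L->C->refl->A->L'->D->R'->D->plug->G
Char 8 ('A'): step: R->2, L=4; A->plug->A->R->F->L->D->refl->E->L'->H->R'->B->plug->B
Char 9 ('B'): step: R->3, L=4; B->plug->B->R->B->L->F->refl->G->L'->A->R'->G->plug->D
Char 10 ('E'): step: R->4, L=4; E->plug->E->R->B->L->F->refl->G->L'->A->R'->A->plug->A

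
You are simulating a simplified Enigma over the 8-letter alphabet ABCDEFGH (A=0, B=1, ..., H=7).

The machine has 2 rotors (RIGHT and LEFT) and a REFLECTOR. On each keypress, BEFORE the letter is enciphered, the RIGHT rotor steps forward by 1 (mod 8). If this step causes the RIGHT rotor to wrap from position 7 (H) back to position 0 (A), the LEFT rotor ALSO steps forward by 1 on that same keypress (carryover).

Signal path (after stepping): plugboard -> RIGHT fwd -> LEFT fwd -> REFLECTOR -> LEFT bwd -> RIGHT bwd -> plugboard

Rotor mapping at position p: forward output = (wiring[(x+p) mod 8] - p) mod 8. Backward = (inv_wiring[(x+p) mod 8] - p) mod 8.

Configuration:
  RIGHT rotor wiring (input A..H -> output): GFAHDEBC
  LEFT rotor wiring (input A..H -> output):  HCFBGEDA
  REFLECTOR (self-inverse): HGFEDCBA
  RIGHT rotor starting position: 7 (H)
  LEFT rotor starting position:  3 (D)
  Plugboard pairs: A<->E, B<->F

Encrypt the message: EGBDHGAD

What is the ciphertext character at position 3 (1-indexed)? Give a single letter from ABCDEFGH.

Char 1 ('E'): step: R->0, L->4 (L advanced); E->plug->A->R->G->L->B->refl->G->L'->F->R'->B->plug->F
Char 2 ('G'): step: R->1, L=4; G->plug->G->R->B->L->A->refl->H->L'->C->R'->D->plug->D
Char 3 ('B'): step: R->2, L=4; B->plug->F->R->A->L->C->refl->F->L'->H->R'->E->plug->A

A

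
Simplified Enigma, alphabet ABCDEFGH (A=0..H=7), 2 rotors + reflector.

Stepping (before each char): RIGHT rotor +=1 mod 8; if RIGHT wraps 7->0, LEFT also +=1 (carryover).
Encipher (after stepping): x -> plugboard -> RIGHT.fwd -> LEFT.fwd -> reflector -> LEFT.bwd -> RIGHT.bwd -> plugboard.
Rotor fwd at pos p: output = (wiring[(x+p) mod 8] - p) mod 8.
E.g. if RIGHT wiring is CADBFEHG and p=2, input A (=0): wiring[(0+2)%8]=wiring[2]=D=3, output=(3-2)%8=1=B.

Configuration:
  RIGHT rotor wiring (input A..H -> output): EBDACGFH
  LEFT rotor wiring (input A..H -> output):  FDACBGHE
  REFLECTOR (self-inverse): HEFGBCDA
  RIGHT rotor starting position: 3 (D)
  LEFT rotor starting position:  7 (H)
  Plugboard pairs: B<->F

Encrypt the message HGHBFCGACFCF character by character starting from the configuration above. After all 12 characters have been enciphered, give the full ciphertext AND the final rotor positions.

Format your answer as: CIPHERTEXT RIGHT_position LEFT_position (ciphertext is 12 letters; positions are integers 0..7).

Answer: CCECGBFBBGBE 7 0

Derivation:
Char 1 ('H'): step: R->4, L=7; H->plug->H->R->E->L->D->refl->G->L'->B->R'->C->plug->C
Char 2 ('G'): step: R->5, L=7; G->plug->G->R->D->L->B->refl->E->L'->C->R'->C->plug->C
Char 3 ('H'): step: R->6, L=7; H->plug->H->R->A->L->F->refl->C->L'->F->R'->E->plug->E
Char 4 ('B'): step: R->7, L=7; B->plug->F->R->D->L->B->refl->E->L'->C->R'->C->plug->C
Char 5 ('F'): step: R->0, L->0 (L advanced); F->plug->B->R->B->L->D->refl->G->L'->F->R'->G->plug->G
Char 6 ('C'): step: R->1, L=0; C->plug->C->R->H->L->E->refl->B->L'->E->R'->F->plug->B
Char 7 ('G'): step: R->2, L=0; G->plug->G->R->C->L->A->refl->H->L'->G->R'->B->plug->F
Char 8 ('A'): step: R->3, L=0; A->plug->A->R->F->L->G->refl->D->L'->B->R'->F->plug->B
Char 9 ('C'): step: R->4, L=0; C->plug->C->R->B->L->D->refl->G->L'->F->R'->F->plug->B
Char 10 ('F'): step: R->5, L=0; F->plug->B->R->A->L->F->refl->C->L'->D->R'->G->plug->G
Char 11 ('C'): step: R->6, L=0; C->plug->C->R->G->L->H->refl->A->L'->C->R'->F->plug->B
Char 12 ('F'): step: R->7, L=0; F->plug->B->R->F->L->G->refl->D->L'->B->R'->E->plug->E
Final: ciphertext=CCECGBFBBGBE, RIGHT=7, LEFT=0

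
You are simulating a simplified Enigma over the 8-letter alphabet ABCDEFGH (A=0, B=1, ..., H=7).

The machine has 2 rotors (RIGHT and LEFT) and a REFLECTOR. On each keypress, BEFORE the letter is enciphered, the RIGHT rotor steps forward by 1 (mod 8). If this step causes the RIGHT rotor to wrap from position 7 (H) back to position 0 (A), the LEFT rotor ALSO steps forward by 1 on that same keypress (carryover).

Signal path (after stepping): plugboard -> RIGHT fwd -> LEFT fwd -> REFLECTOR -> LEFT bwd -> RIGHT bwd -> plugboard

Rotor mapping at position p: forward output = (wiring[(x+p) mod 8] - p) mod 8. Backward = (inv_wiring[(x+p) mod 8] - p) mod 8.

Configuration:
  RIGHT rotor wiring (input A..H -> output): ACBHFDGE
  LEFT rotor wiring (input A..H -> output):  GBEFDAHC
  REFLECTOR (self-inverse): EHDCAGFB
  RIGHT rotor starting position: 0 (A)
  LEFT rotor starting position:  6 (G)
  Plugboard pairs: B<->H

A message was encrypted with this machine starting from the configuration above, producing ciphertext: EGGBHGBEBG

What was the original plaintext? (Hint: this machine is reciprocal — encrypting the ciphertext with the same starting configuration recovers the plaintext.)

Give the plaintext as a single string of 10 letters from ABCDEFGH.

Answer: AEDHGECDFD

Derivation:
Char 1 ('E'): step: R->1, L=6; E->plug->E->R->C->L->A->refl->E->L'->B->R'->A->plug->A
Char 2 ('G'): step: R->2, L=6; G->plug->G->R->G->L->F->refl->G->L'->E->R'->E->plug->E
Char 3 ('G'): step: R->3, L=6; G->plug->G->R->H->L->C->refl->D->L'->D->R'->D->plug->D
Char 4 ('B'): step: R->4, L=6; B->plug->H->R->D->L->D->refl->C->L'->H->R'->B->plug->H
Char 5 ('H'): step: R->5, L=6; H->plug->B->R->B->L->E->refl->A->L'->C->R'->G->plug->G
Char 6 ('G'): step: R->6, L=6; G->plug->G->R->H->L->C->refl->D->L'->D->R'->E->plug->E
Char 7 ('B'): step: R->7, L=6; B->plug->H->R->H->L->C->refl->D->L'->D->R'->C->plug->C
Char 8 ('E'): step: R->0, L->7 (L advanced); E->plug->E->R->F->L->E->refl->A->L'->H->R'->D->plug->D
Char 9 ('B'): step: R->1, L=7; B->plug->H->R->H->L->A->refl->E->L'->F->R'->F->plug->F
Char 10 ('G'): step: R->2, L=7; G->plug->G->R->G->L->B->refl->H->L'->B->R'->D->plug->D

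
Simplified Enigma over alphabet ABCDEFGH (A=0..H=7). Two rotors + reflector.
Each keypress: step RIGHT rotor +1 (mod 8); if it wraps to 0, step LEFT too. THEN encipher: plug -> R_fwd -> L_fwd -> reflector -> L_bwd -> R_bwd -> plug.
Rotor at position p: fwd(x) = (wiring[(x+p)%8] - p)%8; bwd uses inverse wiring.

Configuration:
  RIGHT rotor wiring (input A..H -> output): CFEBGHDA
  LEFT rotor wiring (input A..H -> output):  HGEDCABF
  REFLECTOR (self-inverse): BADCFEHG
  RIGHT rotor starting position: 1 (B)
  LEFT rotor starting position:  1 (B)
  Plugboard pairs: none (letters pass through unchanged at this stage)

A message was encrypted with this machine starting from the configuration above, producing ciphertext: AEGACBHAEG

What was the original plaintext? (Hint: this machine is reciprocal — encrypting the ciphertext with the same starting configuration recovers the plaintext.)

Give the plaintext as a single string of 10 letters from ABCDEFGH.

Char 1 ('A'): step: R->2, L=1; A->plug->A->R->C->L->C->refl->D->L'->B->R'->E->plug->E
Char 2 ('E'): step: R->3, L=1; E->plug->E->R->F->L->A->refl->B->L'->D->R'->B->plug->B
Char 3 ('G'): step: R->4, L=1; G->plug->G->R->A->L->F->refl->E->L'->G->R'->E->plug->E
Char 4 ('A'): step: R->5, L=1; A->plug->A->R->C->L->C->refl->D->L'->B->R'->H->plug->H
Char 5 ('C'): step: R->6, L=1; C->plug->C->R->E->L->H->refl->G->L'->H->R'->D->plug->D
Char 6 ('B'): step: R->7, L=1; B->plug->B->R->D->L->B->refl->A->L'->F->R'->D->plug->D
Char 7 ('H'): step: R->0, L->2 (L advanced); H->plug->H->R->A->L->C->refl->D->L'->F->R'->B->plug->B
Char 8 ('A'): step: R->1, L=2; A->plug->A->R->E->L->H->refl->G->L'->D->R'->B->plug->B
Char 9 ('E'): step: R->2, L=2; E->plug->E->R->B->L->B->refl->A->L'->C->R'->A->plug->A
Char 10 ('G'): step: R->3, L=2; G->plug->G->R->C->L->A->refl->B->L'->B->R'->H->plug->H

Answer: EBEHDDBBAH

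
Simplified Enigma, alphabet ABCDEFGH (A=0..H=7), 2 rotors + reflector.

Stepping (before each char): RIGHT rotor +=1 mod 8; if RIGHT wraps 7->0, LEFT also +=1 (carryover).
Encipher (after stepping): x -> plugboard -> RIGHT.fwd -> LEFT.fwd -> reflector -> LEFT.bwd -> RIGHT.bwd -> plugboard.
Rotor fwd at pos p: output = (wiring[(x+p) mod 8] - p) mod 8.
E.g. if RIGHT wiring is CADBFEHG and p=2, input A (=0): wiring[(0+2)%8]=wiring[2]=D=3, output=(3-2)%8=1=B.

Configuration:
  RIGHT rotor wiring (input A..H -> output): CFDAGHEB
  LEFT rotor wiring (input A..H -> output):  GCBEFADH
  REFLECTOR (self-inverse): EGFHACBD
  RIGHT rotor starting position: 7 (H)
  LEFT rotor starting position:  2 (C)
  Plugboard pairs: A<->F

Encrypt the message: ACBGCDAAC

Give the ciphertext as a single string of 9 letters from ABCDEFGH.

Char 1 ('A'): step: R->0, L->3 (L advanced); A->plug->F->R->H->L->G->refl->B->L'->A->R'->D->plug->D
Char 2 ('C'): step: R->1, L=3; C->plug->C->R->H->L->G->refl->B->L'->A->R'->G->plug->G
Char 3 ('B'): step: R->2, L=3; B->plug->B->R->G->L->H->refl->D->L'->F->R'->D->plug->D
Char 4 ('G'): step: R->3, L=3; G->plug->G->R->C->L->F->refl->C->L'->B->R'->D->plug->D
Char 5 ('C'): step: R->4, L=3; C->plug->C->R->A->L->B->refl->G->L'->H->R'->G->plug->G
Char 6 ('D'): step: R->5, L=3; D->plug->D->R->F->L->D->refl->H->L'->G->R'->F->plug->A
Char 7 ('A'): step: R->6, L=3; A->plug->F->R->C->L->F->refl->C->L'->B->R'->H->plug->H
Char 8 ('A'): step: R->7, L=3; A->plug->F->R->H->L->G->refl->B->L'->A->R'->G->plug->G
Char 9 ('C'): step: R->0, L->4 (L advanced); C->plug->C->R->D->L->D->refl->H->L'->C->R'->A->plug->F

Answer: DGDDGAHGF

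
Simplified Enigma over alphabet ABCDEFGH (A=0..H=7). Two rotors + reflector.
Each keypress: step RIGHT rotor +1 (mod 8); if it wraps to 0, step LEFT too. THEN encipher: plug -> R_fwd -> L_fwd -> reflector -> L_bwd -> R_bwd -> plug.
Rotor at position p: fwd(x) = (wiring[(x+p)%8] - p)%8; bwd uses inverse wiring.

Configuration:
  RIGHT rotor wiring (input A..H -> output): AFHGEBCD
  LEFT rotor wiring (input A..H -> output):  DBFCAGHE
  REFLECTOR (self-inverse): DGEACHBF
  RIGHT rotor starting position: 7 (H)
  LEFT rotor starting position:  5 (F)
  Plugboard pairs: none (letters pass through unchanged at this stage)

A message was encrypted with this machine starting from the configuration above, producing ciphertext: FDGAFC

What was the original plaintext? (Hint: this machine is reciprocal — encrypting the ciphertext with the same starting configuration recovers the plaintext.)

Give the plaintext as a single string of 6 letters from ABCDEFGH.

Char 1 ('F'): step: R->0, L->6 (L advanced); F->plug->F->R->B->L->G->refl->B->L'->A->R'->A->plug->A
Char 2 ('D'): step: R->1, L=6; D->plug->D->R->D->L->D->refl->A->L'->H->R'->H->plug->H
Char 3 ('G'): step: R->2, L=6; G->plug->G->R->G->L->C->refl->E->L'->F->R'->A->plug->A
Char 4 ('A'): step: R->3, L=6; A->plug->A->R->D->L->D->refl->A->L'->H->R'->D->plug->D
Char 5 ('F'): step: R->4, L=6; F->plug->F->R->B->L->G->refl->B->L'->A->R'->A->plug->A
Char 6 ('C'): step: R->5, L=6; C->plug->C->R->G->L->C->refl->E->L'->F->R'->B->plug->B

Answer: AHADAB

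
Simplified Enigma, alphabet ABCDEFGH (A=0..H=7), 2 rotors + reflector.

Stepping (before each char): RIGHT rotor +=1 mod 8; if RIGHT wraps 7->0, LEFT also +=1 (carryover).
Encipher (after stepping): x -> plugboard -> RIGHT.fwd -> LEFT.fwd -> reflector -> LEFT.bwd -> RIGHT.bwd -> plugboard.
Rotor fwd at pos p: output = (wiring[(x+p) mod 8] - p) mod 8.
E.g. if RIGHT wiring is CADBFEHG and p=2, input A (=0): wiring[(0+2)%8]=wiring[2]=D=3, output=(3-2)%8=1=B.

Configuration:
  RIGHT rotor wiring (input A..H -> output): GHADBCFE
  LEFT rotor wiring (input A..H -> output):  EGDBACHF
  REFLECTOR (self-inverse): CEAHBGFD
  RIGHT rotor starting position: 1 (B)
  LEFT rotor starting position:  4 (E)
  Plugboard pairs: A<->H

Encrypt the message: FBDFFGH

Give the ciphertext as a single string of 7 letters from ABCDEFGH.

Char 1 ('F'): step: R->2, L=4; F->plug->F->R->C->L->D->refl->H->L'->G->R'->A->plug->H
Char 2 ('B'): step: R->3, L=4; B->plug->B->R->G->L->H->refl->D->L'->C->R'->D->plug->D
Char 3 ('D'): step: R->4, L=4; D->plug->D->R->A->L->E->refl->B->L'->D->R'->F->plug->F
Char 4 ('F'): step: R->5, L=4; F->plug->F->R->D->L->B->refl->E->L'->A->R'->B->plug->B
Char 5 ('F'): step: R->6, L=4; F->plug->F->R->F->L->C->refl->A->L'->E->R'->H->plug->A
Char 6 ('G'): step: R->7, L=4; G->plug->G->R->D->L->B->refl->E->L'->A->R'->C->plug->C
Char 7 ('H'): step: R->0, L->5 (L advanced); H->plug->A->R->G->L->E->refl->B->L'->E->R'->H->plug->A

Answer: HDFBACA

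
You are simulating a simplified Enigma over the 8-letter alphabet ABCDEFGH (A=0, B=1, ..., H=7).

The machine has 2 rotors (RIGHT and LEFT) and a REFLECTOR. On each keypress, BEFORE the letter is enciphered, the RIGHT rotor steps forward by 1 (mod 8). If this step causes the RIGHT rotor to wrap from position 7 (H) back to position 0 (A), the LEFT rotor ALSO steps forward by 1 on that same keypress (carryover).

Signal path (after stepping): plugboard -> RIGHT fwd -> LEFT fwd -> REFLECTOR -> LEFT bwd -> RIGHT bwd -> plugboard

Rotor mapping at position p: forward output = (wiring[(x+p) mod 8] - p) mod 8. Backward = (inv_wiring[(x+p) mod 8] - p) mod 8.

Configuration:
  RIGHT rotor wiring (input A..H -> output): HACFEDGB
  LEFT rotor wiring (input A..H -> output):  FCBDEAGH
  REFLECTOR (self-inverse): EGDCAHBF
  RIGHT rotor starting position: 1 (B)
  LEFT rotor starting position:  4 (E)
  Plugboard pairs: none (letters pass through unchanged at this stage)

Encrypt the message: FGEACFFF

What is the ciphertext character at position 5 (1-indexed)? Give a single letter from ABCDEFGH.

Char 1 ('F'): step: R->2, L=4; F->plug->F->R->H->L->H->refl->F->L'->G->R'->H->plug->H
Char 2 ('G'): step: R->3, L=4; G->plug->G->R->F->L->G->refl->B->L'->E->R'->F->plug->F
Char 3 ('E'): step: R->4, L=4; E->plug->E->R->D->L->D->refl->C->L'->C->R'->C->plug->C
Char 4 ('A'): step: R->5, L=4; A->plug->A->R->G->L->F->refl->H->L'->H->R'->H->plug->H
Char 5 ('C'): step: R->6, L=4; C->plug->C->R->B->L->E->refl->A->L'->A->R'->A->plug->A

A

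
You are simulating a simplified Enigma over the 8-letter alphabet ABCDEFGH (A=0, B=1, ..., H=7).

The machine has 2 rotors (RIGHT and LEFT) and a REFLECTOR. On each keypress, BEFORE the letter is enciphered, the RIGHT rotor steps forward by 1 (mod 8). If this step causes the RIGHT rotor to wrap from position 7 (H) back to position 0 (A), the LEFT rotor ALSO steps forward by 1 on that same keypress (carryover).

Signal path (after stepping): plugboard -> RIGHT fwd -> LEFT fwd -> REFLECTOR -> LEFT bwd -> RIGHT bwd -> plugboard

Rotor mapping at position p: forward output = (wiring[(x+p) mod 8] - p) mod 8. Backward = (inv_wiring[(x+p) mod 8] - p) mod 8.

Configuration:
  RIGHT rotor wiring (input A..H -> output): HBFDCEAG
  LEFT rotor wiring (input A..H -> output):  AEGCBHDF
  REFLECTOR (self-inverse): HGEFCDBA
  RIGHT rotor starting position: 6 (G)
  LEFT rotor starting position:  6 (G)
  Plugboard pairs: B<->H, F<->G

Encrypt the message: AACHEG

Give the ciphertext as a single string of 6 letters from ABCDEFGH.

Char 1 ('A'): step: R->7, L=6; A->plug->A->R->H->L->B->refl->G->L'->D->R'->F->plug->G
Char 2 ('A'): step: R->0, L->7 (L advanced); A->plug->A->R->H->L->E->refl->C->L'->F->R'->C->plug->C
Char 3 ('C'): step: R->1, L=7; C->plug->C->R->C->L->F->refl->D->L'->E->R'->B->plug->H
Char 4 ('H'): step: R->2, L=7; H->plug->B->R->B->L->B->refl->G->L'->A->R'->C->plug->C
Char 5 ('E'): step: R->3, L=7; E->plug->E->R->D->L->H->refl->A->L'->G->R'->G->plug->F
Char 6 ('G'): step: R->4, L=7; G->plug->F->R->F->L->C->refl->E->L'->H->R'->H->plug->B

Answer: GCHCFB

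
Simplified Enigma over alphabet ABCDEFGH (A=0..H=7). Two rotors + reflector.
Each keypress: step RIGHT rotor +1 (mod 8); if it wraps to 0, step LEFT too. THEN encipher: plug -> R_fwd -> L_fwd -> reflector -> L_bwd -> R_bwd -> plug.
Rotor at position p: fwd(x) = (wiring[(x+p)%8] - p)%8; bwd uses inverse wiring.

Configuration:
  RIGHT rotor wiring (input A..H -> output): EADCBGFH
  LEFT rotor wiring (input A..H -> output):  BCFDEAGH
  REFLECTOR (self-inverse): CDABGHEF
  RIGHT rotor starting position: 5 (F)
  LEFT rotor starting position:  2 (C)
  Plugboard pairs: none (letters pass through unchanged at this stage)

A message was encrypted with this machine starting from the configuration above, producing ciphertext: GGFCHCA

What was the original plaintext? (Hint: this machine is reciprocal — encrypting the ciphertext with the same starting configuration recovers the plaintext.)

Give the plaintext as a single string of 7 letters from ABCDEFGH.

Char 1 ('G'): step: R->6, L=2; G->plug->G->R->D->L->G->refl->E->L'->E->R'->F->plug->F
Char 2 ('G'): step: R->7, L=2; G->plug->G->R->H->L->A->refl->C->L'->C->R'->F->plug->F
Char 3 ('F'): step: R->0, L->3 (L advanced); F->plug->F->R->G->L->H->refl->F->L'->C->R'->D->plug->D
Char 4 ('C'): step: R->1, L=3; C->plug->C->R->B->L->B->refl->D->L'->D->R'->H->plug->H
Char 5 ('H'): step: R->2, L=3; H->plug->H->R->G->L->H->refl->F->L'->C->R'->G->plug->G
Char 6 ('C'): step: R->3, L=3; C->plug->C->R->D->L->D->refl->B->L'->B->R'->F->plug->F
Char 7 ('A'): step: R->4, L=3; A->plug->A->R->F->L->G->refl->E->L'->E->R'->F->plug->F

Answer: FFDHGFF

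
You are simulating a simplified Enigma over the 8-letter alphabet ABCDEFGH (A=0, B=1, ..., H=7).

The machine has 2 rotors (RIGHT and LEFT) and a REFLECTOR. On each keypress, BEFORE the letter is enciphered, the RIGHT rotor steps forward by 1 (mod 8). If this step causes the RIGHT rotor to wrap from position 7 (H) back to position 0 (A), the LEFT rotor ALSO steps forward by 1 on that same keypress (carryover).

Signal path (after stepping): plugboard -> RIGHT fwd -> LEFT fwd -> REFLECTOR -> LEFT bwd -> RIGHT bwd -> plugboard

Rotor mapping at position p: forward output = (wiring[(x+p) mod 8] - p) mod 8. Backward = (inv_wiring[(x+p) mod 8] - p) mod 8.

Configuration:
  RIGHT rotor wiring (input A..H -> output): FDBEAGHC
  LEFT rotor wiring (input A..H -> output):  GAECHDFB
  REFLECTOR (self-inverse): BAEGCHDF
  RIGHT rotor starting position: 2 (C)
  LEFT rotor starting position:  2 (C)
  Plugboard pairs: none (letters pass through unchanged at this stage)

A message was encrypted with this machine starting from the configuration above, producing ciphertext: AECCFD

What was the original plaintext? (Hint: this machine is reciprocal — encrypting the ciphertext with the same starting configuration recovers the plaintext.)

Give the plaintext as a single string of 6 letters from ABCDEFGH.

Char 1 ('A'): step: R->3, L=2; A->plug->A->R->B->L->A->refl->B->L'->D->R'->C->plug->C
Char 2 ('E'): step: R->4, L=2; E->plug->E->R->B->L->A->refl->B->L'->D->R'->C->plug->C
Char 3 ('C'): step: R->5, L=2; C->plug->C->R->F->L->H->refl->F->L'->C->R'->B->plug->B
Char 4 ('C'): step: R->6, L=2; C->plug->C->R->H->L->G->refl->D->L'->E->R'->B->plug->B
Char 5 ('F'): step: R->7, L=2; F->plug->F->R->B->L->A->refl->B->L'->D->R'->A->plug->A
Char 6 ('D'): step: R->0, L->3 (L advanced); D->plug->D->R->E->L->G->refl->D->L'->F->R'->A->plug->A

Answer: CCBBAA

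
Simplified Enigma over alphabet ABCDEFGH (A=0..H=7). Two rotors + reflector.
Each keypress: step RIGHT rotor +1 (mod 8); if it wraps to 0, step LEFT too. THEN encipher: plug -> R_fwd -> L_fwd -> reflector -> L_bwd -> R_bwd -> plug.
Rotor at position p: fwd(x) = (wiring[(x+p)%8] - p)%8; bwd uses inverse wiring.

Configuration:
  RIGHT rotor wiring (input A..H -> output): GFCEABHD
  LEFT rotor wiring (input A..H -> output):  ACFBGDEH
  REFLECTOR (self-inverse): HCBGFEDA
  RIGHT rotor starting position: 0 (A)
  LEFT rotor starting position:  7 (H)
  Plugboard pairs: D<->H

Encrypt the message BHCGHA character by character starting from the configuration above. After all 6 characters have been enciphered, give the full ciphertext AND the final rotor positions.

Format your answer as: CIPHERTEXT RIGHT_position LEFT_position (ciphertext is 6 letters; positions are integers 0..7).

Answer: ACDHAE 6 7

Derivation:
Char 1 ('B'): step: R->1, L=7; B->plug->B->R->B->L->B->refl->C->L'->E->R'->A->plug->A
Char 2 ('H'): step: R->2, L=7; H->plug->D->R->H->L->F->refl->E->L'->G->R'->C->plug->C
Char 3 ('C'): step: R->3, L=7; C->plug->C->R->G->L->E->refl->F->L'->H->R'->H->plug->D
Char 4 ('G'): step: R->4, L=7; G->plug->G->R->G->L->E->refl->F->L'->H->R'->D->plug->H
Char 5 ('H'): step: R->5, L=7; H->plug->D->R->B->L->B->refl->C->L'->E->R'->A->plug->A
Char 6 ('A'): step: R->6, L=7; A->plug->A->R->B->L->B->refl->C->L'->E->R'->E->plug->E
Final: ciphertext=ACDHAE, RIGHT=6, LEFT=7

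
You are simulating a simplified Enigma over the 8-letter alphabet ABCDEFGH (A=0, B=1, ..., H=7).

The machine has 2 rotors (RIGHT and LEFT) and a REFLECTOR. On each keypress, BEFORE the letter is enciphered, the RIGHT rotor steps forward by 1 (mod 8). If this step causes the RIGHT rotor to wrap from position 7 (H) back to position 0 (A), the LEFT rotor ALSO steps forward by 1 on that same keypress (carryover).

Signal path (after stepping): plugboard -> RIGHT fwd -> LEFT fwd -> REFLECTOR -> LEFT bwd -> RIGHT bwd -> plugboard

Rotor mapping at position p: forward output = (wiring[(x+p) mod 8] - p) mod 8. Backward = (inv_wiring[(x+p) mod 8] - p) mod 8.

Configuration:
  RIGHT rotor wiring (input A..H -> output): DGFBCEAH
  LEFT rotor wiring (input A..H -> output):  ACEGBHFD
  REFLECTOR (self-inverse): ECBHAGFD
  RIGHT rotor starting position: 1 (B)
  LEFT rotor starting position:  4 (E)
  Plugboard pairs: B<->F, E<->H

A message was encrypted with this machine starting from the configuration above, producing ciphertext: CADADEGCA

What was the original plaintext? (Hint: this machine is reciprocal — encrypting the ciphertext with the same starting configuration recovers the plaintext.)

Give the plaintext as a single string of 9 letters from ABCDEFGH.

Answer: BHGCCBFGB

Derivation:
Char 1 ('C'): step: R->2, L=4; C->plug->C->R->A->L->F->refl->G->L'->F->R'->F->plug->B
Char 2 ('A'): step: R->3, L=4; A->plug->A->R->G->L->A->refl->E->L'->E->R'->E->plug->H
Char 3 ('D'): step: R->4, L=4; D->plug->D->R->D->L->H->refl->D->L'->B->R'->G->plug->G
Char 4 ('A'): step: R->5, L=4; A->plug->A->R->H->L->C->refl->B->L'->C->R'->C->plug->C
Char 5 ('D'): step: R->6, L=4; D->plug->D->R->A->L->F->refl->G->L'->F->R'->C->plug->C
Char 6 ('E'): step: R->7, L=4; E->plug->H->R->B->L->D->refl->H->L'->D->R'->F->plug->B
Char 7 ('G'): step: R->0, L->5 (L advanced); G->plug->G->R->A->L->C->refl->B->L'->G->R'->B->plug->F
Char 8 ('C'): step: R->1, L=5; C->plug->C->R->A->L->C->refl->B->L'->G->R'->G->plug->G
Char 9 ('A'): step: R->2, L=5; A->plug->A->R->D->L->D->refl->H->L'->F->R'->F->plug->B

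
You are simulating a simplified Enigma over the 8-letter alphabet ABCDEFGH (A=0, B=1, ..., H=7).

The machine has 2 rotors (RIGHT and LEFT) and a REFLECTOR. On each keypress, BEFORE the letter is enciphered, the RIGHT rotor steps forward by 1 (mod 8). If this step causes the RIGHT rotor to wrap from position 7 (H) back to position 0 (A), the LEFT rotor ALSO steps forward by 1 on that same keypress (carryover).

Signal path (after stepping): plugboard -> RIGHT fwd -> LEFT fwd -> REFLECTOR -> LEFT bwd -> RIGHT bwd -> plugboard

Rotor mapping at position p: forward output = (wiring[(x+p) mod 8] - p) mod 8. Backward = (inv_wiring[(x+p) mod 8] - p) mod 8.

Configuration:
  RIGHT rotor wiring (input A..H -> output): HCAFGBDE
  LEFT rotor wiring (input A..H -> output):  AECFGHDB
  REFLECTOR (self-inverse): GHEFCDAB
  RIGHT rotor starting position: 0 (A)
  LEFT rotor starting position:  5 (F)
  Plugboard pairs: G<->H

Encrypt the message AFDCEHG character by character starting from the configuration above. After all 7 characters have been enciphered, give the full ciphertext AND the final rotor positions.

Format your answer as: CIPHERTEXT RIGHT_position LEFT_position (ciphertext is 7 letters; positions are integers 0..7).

Char 1 ('A'): step: R->1, L=5; A->plug->A->R->B->L->G->refl->A->L'->G->R'->H->plug->G
Char 2 ('F'): step: R->2, L=5; F->plug->F->R->C->L->E->refl->C->L'->A->R'->H->plug->G
Char 3 ('D'): step: R->3, L=5; D->plug->D->R->A->L->C->refl->E->L'->C->R'->A->plug->A
Char 4 ('C'): step: R->4, L=5; C->plug->C->R->H->L->B->refl->H->L'->E->R'->G->plug->H
Char 5 ('E'): step: R->5, L=5; E->plug->E->R->F->L->F->refl->D->L'->D->R'->F->plug->F
Char 6 ('H'): step: R->6, L=5; H->plug->G->R->A->L->C->refl->E->L'->C->R'->E->plug->E
Char 7 ('G'): step: R->7, L=5; G->plug->H->R->E->L->H->refl->B->L'->H->R'->F->plug->F
Final: ciphertext=GGAHFEF, RIGHT=7, LEFT=5

Answer: GGAHFEF 7 5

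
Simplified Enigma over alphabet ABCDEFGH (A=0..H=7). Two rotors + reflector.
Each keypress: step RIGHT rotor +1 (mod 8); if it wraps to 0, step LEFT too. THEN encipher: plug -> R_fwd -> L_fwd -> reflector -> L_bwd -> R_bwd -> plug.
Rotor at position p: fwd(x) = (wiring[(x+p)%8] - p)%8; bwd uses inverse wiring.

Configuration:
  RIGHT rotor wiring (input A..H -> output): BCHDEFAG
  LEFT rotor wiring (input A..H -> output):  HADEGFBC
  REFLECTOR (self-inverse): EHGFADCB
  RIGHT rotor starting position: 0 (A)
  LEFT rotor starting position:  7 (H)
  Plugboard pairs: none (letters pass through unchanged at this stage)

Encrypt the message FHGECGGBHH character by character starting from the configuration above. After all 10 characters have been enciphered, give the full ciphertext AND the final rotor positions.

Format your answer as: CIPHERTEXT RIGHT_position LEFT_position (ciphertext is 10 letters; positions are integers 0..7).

Char 1 ('F'): step: R->1, L=7; F->plug->F->R->H->L->C->refl->G->L'->G->R'->B->plug->B
Char 2 ('H'): step: R->2, L=7; H->plug->H->R->A->L->D->refl->F->L'->E->R'->F->plug->F
Char 3 ('G'): step: R->3, L=7; G->plug->G->R->H->L->C->refl->G->L'->G->R'->F->plug->F
Char 4 ('E'): step: R->4, L=7; E->plug->E->R->F->L->H->refl->B->L'->C->R'->D->plug->D
Char 5 ('C'): step: R->5, L=7; C->plug->C->R->B->L->A->refl->E->L'->D->R'->B->plug->B
Char 6 ('G'): step: R->6, L=7; G->plug->G->R->G->L->G->refl->C->L'->H->R'->H->plug->H
Char 7 ('G'): step: R->7, L=7; G->plug->G->R->G->L->G->refl->C->L'->H->R'->A->plug->A
Char 8 ('B'): step: R->0, L->0 (L advanced); B->plug->B->R->C->L->D->refl->F->L'->F->R'->F->plug->F
Char 9 ('H'): step: R->1, L=0; H->plug->H->R->A->L->H->refl->B->L'->G->R'->B->plug->B
Char 10 ('H'): step: R->2, L=0; H->plug->H->R->A->L->H->refl->B->L'->G->R'->E->plug->E
Final: ciphertext=BFFDBHAFBE, RIGHT=2, LEFT=0

Answer: BFFDBHAFBE 2 0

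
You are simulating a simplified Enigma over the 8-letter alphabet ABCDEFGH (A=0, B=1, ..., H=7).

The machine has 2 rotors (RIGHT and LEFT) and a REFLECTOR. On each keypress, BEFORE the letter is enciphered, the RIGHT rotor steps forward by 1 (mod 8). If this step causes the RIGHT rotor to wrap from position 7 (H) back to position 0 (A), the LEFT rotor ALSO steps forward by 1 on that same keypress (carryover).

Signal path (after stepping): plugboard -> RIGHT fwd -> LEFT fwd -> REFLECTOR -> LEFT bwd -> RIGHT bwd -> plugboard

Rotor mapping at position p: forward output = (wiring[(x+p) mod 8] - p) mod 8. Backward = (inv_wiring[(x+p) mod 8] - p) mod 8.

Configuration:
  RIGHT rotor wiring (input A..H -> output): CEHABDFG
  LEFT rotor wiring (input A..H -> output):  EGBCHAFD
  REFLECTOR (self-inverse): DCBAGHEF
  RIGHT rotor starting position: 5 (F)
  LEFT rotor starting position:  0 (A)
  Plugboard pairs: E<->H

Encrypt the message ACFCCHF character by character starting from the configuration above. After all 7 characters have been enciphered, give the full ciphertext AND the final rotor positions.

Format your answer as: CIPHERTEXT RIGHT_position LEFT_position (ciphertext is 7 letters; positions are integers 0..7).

Answer: EAGEDAE 4 1

Derivation:
Char 1 ('A'): step: R->6, L=0; A->plug->A->R->H->L->D->refl->A->L'->F->R'->H->plug->E
Char 2 ('C'): step: R->7, L=0; C->plug->C->R->F->L->A->refl->D->L'->H->R'->A->plug->A
Char 3 ('F'): step: R->0, L->1 (L advanced); F->plug->F->R->D->L->G->refl->E->L'->F->R'->G->plug->G
Char 4 ('C'): step: R->1, L=1; C->plug->C->R->H->L->D->refl->A->L'->B->R'->H->plug->E
Char 5 ('C'): step: R->2, L=1; C->plug->C->R->H->L->D->refl->A->L'->B->R'->D->plug->D
Char 6 ('H'): step: R->3, L=1; H->plug->E->R->D->L->G->refl->E->L'->F->R'->A->plug->A
Char 7 ('F'): step: R->4, L=1; F->plug->F->R->A->L->F->refl->H->L'->E->R'->H->plug->E
Final: ciphertext=EAGEDAE, RIGHT=4, LEFT=1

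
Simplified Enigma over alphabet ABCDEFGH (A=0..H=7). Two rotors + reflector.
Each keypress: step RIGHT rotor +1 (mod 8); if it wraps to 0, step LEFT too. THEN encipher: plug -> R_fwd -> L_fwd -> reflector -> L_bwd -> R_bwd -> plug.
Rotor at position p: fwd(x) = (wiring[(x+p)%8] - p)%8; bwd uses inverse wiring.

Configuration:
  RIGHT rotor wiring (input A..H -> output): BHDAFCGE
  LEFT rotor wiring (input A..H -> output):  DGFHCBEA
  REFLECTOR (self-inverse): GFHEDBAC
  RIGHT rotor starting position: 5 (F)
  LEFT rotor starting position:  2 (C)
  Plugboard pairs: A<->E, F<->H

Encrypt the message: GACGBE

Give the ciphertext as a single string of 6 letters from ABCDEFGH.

Answer: EHFDDB

Derivation:
Char 1 ('G'): step: R->6, L=2; G->plug->G->R->H->L->E->refl->D->L'->A->R'->A->plug->E
Char 2 ('A'): step: R->7, L=2; A->plug->E->R->B->L->F->refl->B->L'->G->R'->F->plug->H
Char 3 ('C'): step: R->0, L->3 (L advanced); C->plug->C->R->D->L->B->refl->F->L'->E->R'->H->plug->F
Char 4 ('G'): step: R->1, L=3; G->plug->G->R->D->L->B->refl->F->L'->E->R'->D->plug->D
Char 5 ('B'): step: R->2, L=3; B->plug->B->R->G->L->D->refl->E->L'->A->R'->D->plug->D
Char 6 ('E'): step: R->3, L=3; E->plug->A->R->F->L->A->refl->G->L'->C->R'->B->plug->B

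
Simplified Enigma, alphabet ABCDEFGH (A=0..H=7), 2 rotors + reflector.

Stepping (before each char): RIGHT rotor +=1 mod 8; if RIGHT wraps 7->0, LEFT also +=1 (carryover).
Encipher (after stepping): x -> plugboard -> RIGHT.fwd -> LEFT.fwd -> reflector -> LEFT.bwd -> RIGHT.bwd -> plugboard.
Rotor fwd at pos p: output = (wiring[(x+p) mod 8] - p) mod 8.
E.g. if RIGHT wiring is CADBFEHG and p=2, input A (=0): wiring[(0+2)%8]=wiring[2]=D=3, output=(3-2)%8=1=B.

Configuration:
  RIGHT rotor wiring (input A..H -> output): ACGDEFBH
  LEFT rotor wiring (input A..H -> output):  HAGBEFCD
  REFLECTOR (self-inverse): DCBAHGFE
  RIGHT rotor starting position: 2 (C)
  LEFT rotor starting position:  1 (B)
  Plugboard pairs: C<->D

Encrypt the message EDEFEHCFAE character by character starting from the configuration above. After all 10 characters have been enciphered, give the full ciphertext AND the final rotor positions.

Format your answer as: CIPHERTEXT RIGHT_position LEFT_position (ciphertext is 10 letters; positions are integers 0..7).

Char 1 ('E'): step: R->3, L=1; E->plug->E->R->E->L->E->refl->H->L'->A->R'->A->plug->A
Char 2 ('D'): step: R->4, L=1; D->plug->C->R->F->L->B->refl->C->L'->G->R'->F->plug->F
Char 3 ('E'): step: R->5, L=1; E->plug->E->R->F->L->B->refl->C->L'->G->R'->G->plug->G
Char 4 ('F'): step: R->6, L=1; F->plug->F->R->F->L->B->refl->C->L'->G->R'->G->plug->G
Char 5 ('E'): step: R->7, L=1; E->plug->E->R->E->L->E->refl->H->L'->A->R'->A->plug->A
Char 6 ('H'): step: R->0, L->2 (L advanced); H->plug->H->R->H->L->G->refl->F->L'->G->R'->C->plug->D
Char 7 ('C'): step: R->1, L=2; C->plug->D->R->D->L->D->refl->A->L'->E->R'->E->plug->E
Char 8 ('F'): step: R->2, L=2; F->plug->F->R->F->L->B->refl->C->L'->C->R'->C->plug->D
Char 9 ('A'): step: R->3, L=2; A->plug->A->R->A->L->E->refl->H->L'->B->R'->B->plug->B
Char 10 ('E'): step: R->4, L=2; E->plug->E->R->E->L->A->refl->D->L'->D->R'->D->plug->C
Final: ciphertext=AFGGADEDBC, RIGHT=4, LEFT=2

Answer: AFGGADEDBC 4 2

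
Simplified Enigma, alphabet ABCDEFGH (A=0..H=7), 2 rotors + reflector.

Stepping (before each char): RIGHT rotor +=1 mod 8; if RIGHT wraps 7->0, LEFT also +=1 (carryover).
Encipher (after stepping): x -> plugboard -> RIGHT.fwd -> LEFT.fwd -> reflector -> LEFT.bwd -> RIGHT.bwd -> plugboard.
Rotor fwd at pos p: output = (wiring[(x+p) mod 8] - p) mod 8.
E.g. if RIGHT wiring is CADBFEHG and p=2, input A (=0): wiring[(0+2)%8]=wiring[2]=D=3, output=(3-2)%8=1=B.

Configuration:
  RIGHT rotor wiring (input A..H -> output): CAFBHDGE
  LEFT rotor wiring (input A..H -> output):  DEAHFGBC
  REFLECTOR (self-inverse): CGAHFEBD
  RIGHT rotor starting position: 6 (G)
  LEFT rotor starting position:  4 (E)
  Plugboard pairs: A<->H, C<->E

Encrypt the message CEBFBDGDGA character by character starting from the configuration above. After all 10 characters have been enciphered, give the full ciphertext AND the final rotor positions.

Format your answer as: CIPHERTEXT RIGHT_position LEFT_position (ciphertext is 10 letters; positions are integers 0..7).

Answer: DAFDGHDGHC 0 6

Derivation:
Char 1 ('C'): step: R->7, L=4; C->plug->E->R->C->L->F->refl->E->L'->G->R'->D->plug->D
Char 2 ('E'): step: R->0, L->5 (L advanced); E->plug->C->R->F->L->D->refl->H->L'->E->R'->H->plug->A
Char 3 ('B'): step: R->1, L=5; B->plug->B->R->E->L->H->refl->D->L'->F->R'->F->plug->F
Char 4 ('F'): step: R->2, L=5; F->plug->F->R->C->L->F->refl->E->L'->B->R'->D->plug->D
Char 5 ('B'): step: R->3, L=5; B->plug->B->R->E->L->H->refl->D->L'->F->R'->G->plug->G
Char 6 ('D'): step: R->4, L=5; D->plug->D->R->A->L->B->refl->G->L'->D->R'->A->plug->H
Char 7 ('G'): step: R->5, L=5; G->plug->G->R->E->L->H->refl->D->L'->F->R'->D->plug->D
Char 8 ('D'): step: R->6, L=5; D->plug->D->R->C->L->F->refl->E->L'->B->R'->G->plug->G
Char 9 ('G'): step: R->7, L=5; G->plug->G->R->E->L->H->refl->D->L'->F->R'->A->plug->H
Char 10 ('A'): step: R->0, L->6 (L advanced); A->plug->H->R->E->L->C->refl->A->L'->H->R'->E->plug->C
Final: ciphertext=DAFDGHDGHC, RIGHT=0, LEFT=6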